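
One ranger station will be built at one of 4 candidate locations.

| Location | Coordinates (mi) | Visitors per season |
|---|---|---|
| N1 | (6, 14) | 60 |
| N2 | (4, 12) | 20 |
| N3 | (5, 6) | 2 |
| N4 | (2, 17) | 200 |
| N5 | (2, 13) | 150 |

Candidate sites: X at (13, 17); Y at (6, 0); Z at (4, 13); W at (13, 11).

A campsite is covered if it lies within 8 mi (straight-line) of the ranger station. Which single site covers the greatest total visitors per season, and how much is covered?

Coverage radius r = 8 mi; a point is covered iff (Δx)²+(Δy)² ≤ 8² = 64.
  X (13, 17): covers {N1} → 60
  Y (6, 0): covers {N3} → 2
  Z (4, 13): covers {N1, N2, N3, N4, N5} → 432
  W (13, 11): covers {N1} → 60
Maximum coverage at Z: 432 visitors per season.

Z, covering 432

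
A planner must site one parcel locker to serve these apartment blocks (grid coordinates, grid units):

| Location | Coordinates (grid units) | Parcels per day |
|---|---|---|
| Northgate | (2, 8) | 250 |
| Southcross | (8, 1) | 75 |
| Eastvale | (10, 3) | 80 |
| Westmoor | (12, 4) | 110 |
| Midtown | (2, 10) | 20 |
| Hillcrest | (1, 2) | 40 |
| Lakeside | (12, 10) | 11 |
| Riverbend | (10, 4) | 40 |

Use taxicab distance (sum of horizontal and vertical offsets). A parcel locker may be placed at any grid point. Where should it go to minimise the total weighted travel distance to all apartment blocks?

Manhattan distance separates: Σwᵢ(|x−xᵢ|+|y−yᵢ|) = Σwᵢ|x−xᵢ| + Σwᵢ|y−yᵢ|, so x and y are optimised independently as 1-D weighted medians.
Total weight W = 626; half = 313.
x-coordinate, sorted with cumulative weight:
  x=1 (Hillcrest, w=40) cum 40
  x=2 (Northgate, w=250) cum 290
  x=2 (Midtown, w=20) cum 310
  x=8 (Southcross, w=75) cum 385  ← median
  x=10 (Eastvale, w=80) cum 465
  x=10 (Riverbend, w=40) cum 505
  x=12 (Westmoor, w=110) cum 615
  x=12 (Lakeside, w=11) cum 626
⇒ x* = 8
y-coordinate, sorted with cumulative weight:
  y=1 (Southcross, w=75) cum 75
  y=2 (Hillcrest, w=40) cum 115
  y=3 (Eastvale, w=80) cum 195
  y=4 (Westmoor, w=110) cum 305
  y=4 (Riverbend, w=40) cum 345  ← median
  y=8 (Northgate, w=250) cum 595
  y=10 (Midtown, w=20) cum 615
  y=10 (Lakeside, w=11) cum 626
⇒ y* = 4

(8, 4)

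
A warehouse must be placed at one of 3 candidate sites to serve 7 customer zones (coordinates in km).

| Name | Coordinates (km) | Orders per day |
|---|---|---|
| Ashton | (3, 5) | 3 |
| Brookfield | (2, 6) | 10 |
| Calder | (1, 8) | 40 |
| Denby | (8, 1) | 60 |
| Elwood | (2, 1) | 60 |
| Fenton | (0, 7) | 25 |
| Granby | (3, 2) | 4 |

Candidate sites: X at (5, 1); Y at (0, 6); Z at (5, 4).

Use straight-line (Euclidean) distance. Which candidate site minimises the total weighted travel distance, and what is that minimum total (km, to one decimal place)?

Total weighted distance at each candidate:
  X (5, 1): total = 958.4
  Y (0, 6): total = 1053.1
  Z (5, 4): total = 935.2
Minimum is at Z with total 935.2 km.

Z, total 935.2 km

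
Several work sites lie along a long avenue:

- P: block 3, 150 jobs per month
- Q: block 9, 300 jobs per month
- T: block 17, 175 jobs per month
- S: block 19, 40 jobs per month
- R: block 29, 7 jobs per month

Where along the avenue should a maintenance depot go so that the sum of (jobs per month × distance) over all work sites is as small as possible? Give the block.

x = 9

For a sum of weighted absolute distances on a line, the optimum is the weighted median (not the mean). Total weight W = 672; half-weight = 336.
Sort by position and accumulate weight:
  block 3 (P, w=150) → cum 150
  block 9 (Q, w=300) → cum 450  ≥ 336 → median here
  block 17 (T, w=175) → cum 625
  block 19 (S, w=40) → cum 665
  block 29 (R, w=7) → cum 672
Optimal location: block 9.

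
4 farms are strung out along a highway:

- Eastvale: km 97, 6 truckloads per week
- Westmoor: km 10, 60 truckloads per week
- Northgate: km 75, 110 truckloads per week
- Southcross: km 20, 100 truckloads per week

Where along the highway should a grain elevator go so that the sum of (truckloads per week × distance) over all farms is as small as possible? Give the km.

x = 20

For a sum of weighted absolute distances on a line, the optimum is the weighted median (not the mean). Total weight W = 276; half-weight = 138.
Sort by position and accumulate weight:
  km 10 (Westmoor, w=60) → cum 60
  km 20 (Southcross, w=100) → cum 160  ≥ 138 → median here
  km 75 (Northgate, w=110) → cum 270
  km 97 (Eastvale, w=6) → cum 276
Optimal location: km 20.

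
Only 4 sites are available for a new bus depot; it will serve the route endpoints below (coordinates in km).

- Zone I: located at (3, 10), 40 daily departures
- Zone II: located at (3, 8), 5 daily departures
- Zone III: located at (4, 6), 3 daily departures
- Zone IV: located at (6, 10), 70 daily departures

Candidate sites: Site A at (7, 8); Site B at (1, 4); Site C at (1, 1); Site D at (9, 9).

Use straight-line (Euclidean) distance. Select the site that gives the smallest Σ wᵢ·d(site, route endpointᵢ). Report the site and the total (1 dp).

Site A, total 366.2 km

Total weighted distance at each candidate:
  Site A (7, 8): total = 366.2
  Site B (1, 4): total = 832.9
  Site C (1, 1): total = 1143.4
  Site D (9, 9): total = 512.6
Minimum is at Site A with total 366.2 km.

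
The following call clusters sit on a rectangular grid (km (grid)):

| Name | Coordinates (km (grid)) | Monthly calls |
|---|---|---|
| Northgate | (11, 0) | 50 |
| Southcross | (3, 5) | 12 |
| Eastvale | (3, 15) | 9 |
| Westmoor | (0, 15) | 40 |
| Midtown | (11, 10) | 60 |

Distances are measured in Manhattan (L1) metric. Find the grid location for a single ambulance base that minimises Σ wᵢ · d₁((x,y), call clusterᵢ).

(11, 10)

Manhattan distance separates: Σwᵢ(|x−xᵢ|+|y−yᵢ|) = Σwᵢ|x−xᵢ| + Σwᵢ|y−yᵢ|, so x and y are optimised independently as 1-D weighted medians.
Total weight W = 171; half = 85.5.
x-coordinate, sorted with cumulative weight:
  x=0 (Westmoor, w=40) cum 40
  x=3 (Southcross, w=12) cum 52
  x=3 (Eastvale, w=9) cum 61
  x=11 (Northgate, w=50) cum 111  ← median
  x=11 (Midtown, w=60) cum 171
⇒ x* = 11
y-coordinate, sorted with cumulative weight:
  y=0 (Northgate, w=50) cum 50
  y=5 (Southcross, w=12) cum 62
  y=10 (Midtown, w=60) cum 122  ← median
  y=15 (Eastvale, w=9) cum 131
  y=15 (Westmoor, w=40) cum 171
⇒ y* = 10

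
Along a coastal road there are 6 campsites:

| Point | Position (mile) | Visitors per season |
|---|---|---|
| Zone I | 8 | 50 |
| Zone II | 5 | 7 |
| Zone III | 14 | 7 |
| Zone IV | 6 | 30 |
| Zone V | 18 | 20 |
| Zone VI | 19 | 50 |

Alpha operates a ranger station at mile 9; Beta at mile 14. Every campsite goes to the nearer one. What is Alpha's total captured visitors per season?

The indifferent point is the midpoint (9+14)/2 = 11.5; campsites left of it (closer to Alpha at 9) go to Alpha, those right go to Beta.
  Zone II at 5 (w=7) → Alpha
  Zone IV at 6 (w=30) → Alpha
  Zone I at 8 (w=50) → Alpha
  Zone III at 14 (w=7) → Beta
  Zone V at 18 (w=20) → Beta
  Zone VI at 19 (w=50) → Beta
Alpha captures 87; Beta captures 77.

87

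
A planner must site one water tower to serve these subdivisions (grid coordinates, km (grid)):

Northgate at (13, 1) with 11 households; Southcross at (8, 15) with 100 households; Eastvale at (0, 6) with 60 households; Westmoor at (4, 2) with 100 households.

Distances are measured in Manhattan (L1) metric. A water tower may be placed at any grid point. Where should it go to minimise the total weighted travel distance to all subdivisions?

(4, 6)

Manhattan distance separates: Σwᵢ(|x−xᵢ|+|y−yᵢ|) = Σwᵢ|x−xᵢ| + Σwᵢ|y−yᵢ|, so x and y are optimised independently as 1-D weighted medians.
Total weight W = 271; half = 135.5.
x-coordinate, sorted with cumulative weight:
  x=0 (Eastvale, w=60) cum 60
  x=4 (Westmoor, w=100) cum 160  ← median
  x=8 (Southcross, w=100) cum 260
  x=13 (Northgate, w=11) cum 271
⇒ x* = 4
y-coordinate, sorted with cumulative weight:
  y=1 (Northgate, w=11) cum 11
  y=2 (Westmoor, w=100) cum 111
  y=6 (Eastvale, w=60) cum 171  ← median
  y=15 (Southcross, w=100) cum 271
⇒ y* = 6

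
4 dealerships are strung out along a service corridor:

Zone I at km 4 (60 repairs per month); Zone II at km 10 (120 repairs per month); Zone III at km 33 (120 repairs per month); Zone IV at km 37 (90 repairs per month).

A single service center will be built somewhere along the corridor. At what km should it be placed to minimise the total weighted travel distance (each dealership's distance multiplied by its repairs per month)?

For a sum of weighted absolute distances on a line, the optimum is the weighted median (not the mean). Total weight W = 390; half-weight = 195.
Sort by position and accumulate weight:
  km 4 (Zone I, w=60) → cum 60
  km 10 (Zone II, w=120) → cum 180
  km 33 (Zone III, w=120) → cum 300  ≥ 195 → median here
  km 37 (Zone IV, w=90) → cum 390
Optimal location: km 33.

x = 33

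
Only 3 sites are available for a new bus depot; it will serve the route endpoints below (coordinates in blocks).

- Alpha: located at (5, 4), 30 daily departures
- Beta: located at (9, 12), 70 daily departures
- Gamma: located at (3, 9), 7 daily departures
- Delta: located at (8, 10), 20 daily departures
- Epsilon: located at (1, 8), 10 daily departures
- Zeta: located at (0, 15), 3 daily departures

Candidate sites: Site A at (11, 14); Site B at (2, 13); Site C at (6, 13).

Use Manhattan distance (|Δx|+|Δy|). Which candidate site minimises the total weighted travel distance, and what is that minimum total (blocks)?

Site C, total 853 blocks

Total weighted distance at each candidate:
  Site A (11, 14): total = 1187
  Site B (2, 13): total = 1207
  Site C (6, 13): total = 853
Minimum is at Site C with total 853 blocks.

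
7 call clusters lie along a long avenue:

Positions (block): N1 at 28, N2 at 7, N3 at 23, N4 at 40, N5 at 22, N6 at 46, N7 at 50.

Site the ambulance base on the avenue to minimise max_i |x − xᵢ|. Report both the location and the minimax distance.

location 28.5, max distance 21.5

The 1-center on a line is the midpoint of the two extreme points: leftmost at 7, rightmost at 50.
Optimal location = (7 + 50)/2 = 28.5; maximum distance = (50 − 7)/2 = 21.5.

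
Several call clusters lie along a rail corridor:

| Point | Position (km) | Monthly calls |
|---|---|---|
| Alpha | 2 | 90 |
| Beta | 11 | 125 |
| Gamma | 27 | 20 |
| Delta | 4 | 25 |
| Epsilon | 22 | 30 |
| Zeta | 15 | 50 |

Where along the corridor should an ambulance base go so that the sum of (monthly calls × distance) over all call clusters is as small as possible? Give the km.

x = 11

For a sum of weighted absolute distances on a line, the optimum is the weighted median (not the mean). Total weight W = 340; half-weight = 170.
Sort by position and accumulate weight:
  km 2 (Alpha, w=90) → cum 90
  km 4 (Delta, w=25) → cum 115
  km 11 (Beta, w=125) → cum 240  ≥ 170 → median here
  km 15 (Zeta, w=50) → cum 290
  km 22 (Epsilon, w=30) → cum 320
  km 27 (Gamma, w=20) → cum 340
Optimal location: km 11.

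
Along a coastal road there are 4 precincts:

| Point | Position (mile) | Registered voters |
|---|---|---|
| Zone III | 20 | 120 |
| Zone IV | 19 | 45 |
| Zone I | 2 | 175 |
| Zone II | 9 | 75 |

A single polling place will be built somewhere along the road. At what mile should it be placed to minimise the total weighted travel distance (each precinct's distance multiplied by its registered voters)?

x = 9

For a sum of weighted absolute distances on a line, the optimum is the weighted median (not the mean). Total weight W = 415; half-weight = 207.5.
Sort by position and accumulate weight:
  mile 2 (Zone I, w=175) → cum 175
  mile 9 (Zone II, w=75) → cum 250  ≥ 207.5 → median here
  mile 19 (Zone IV, w=45) → cum 295
  mile 20 (Zone III, w=120) → cum 415
Optimal location: mile 9.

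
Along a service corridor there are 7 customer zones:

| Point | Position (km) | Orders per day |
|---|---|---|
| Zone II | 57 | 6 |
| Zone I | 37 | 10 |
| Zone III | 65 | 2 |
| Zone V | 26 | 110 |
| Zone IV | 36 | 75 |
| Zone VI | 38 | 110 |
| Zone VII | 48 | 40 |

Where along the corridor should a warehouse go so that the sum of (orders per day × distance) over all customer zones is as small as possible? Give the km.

x = 36

For a sum of weighted absolute distances on a line, the optimum is the weighted median (not the mean). Total weight W = 353; half-weight = 176.5.
Sort by position and accumulate weight:
  km 26 (Zone V, w=110) → cum 110
  km 36 (Zone IV, w=75) → cum 185  ≥ 176.5 → median here
  km 37 (Zone I, w=10) → cum 195
  km 38 (Zone VI, w=110) → cum 305
  km 48 (Zone VII, w=40) → cum 345
  km 57 (Zone II, w=6) → cum 351
  km 65 (Zone III, w=2) → cum 353
Optimal location: km 36.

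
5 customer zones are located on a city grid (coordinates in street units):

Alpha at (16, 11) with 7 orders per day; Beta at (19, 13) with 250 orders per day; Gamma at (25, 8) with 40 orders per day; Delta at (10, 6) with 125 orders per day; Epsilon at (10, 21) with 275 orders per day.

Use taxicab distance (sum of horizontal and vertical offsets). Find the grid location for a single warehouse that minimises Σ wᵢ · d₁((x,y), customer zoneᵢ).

Manhattan distance separates: Σwᵢ(|x−xᵢ|+|y−yᵢ|) = Σwᵢ|x−xᵢ| + Σwᵢ|y−yᵢ|, so x and y are optimised independently as 1-D weighted medians.
Total weight W = 697; half = 348.5.
x-coordinate, sorted with cumulative weight:
  x=10 (Delta, w=125) cum 125
  x=10 (Epsilon, w=275) cum 400  ← median
  x=16 (Alpha, w=7) cum 407
  x=19 (Beta, w=250) cum 657
  x=25 (Gamma, w=40) cum 697
⇒ x* = 10
y-coordinate, sorted with cumulative weight:
  y=6 (Delta, w=125) cum 125
  y=8 (Gamma, w=40) cum 165
  y=11 (Alpha, w=7) cum 172
  y=13 (Beta, w=250) cum 422  ← median
  y=21 (Epsilon, w=275) cum 697
⇒ y* = 13

(10, 13)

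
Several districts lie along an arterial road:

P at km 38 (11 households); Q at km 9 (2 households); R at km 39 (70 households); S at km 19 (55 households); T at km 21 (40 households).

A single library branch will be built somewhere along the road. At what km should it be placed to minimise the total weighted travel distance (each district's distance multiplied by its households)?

For a sum of weighted absolute distances on a line, the optimum is the weighted median (not the mean). Total weight W = 178; half-weight = 89.
Sort by position and accumulate weight:
  km 9 (Q, w=2) → cum 2
  km 19 (S, w=55) → cum 57
  km 21 (T, w=40) → cum 97  ≥ 89 → median here
  km 38 (P, w=11) → cum 108
  km 39 (R, w=70) → cum 178
Optimal location: km 21.

x = 21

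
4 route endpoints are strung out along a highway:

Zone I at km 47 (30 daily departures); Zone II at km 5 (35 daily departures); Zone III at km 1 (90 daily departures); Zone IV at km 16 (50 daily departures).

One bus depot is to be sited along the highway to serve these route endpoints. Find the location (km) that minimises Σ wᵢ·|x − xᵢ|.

x = 5

For a sum of weighted absolute distances on a line, the optimum is the weighted median (not the mean). Total weight W = 205; half-weight = 102.5.
Sort by position and accumulate weight:
  km 1 (Zone III, w=90) → cum 90
  km 5 (Zone II, w=35) → cum 125  ≥ 102.5 → median here
  km 16 (Zone IV, w=50) → cum 175
  km 47 (Zone I, w=30) → cum 205
Optimal location: km 5.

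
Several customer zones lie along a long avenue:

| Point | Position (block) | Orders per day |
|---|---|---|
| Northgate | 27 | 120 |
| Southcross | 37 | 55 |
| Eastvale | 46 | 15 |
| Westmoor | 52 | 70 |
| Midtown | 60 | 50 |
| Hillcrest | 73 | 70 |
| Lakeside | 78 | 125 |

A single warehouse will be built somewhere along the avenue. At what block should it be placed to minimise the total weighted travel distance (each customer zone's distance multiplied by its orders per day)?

For a sum of weighted absolute distances on a line, the optimum is the weighted median (not the mean). Total weight W = 505; half-weight = 252.5.
Sort by position and accumulate weight:
  block 27 (Northgate, w=120) → cum 120
  block 37 (Southcross, w=55) → cum 175
  block 46 (Eastvale, w=15) → cum 190
  block 52 (Westmoor, w=70) → cum 260  ≥ 252.5 → median here
  block 60 (Midtown, w=50) → cum 310
  block 73 (Hillcrest, w=70) → cum 380
  block 78 (Lakeside, w=125) → cum 505
Optimal location: block 52.

x = 52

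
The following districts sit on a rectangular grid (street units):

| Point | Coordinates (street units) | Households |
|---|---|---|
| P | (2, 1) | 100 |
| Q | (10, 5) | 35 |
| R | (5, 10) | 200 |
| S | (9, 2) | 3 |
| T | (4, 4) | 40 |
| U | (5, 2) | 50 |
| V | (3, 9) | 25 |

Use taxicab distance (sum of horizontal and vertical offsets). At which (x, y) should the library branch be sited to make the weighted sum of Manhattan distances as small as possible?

Manhattan distance separates: Σwᵢ(|x−xᵢ|+|y−yᵢ|) = Σwᵢ|x−xᵢ| + Σwᵢ|y−yᵢ|, so x and y are optimised independently as 1-D weighted medians.
Total weight W = 453; half = 226.5.
x-coordinate, sorted with cumulative weight:
  x=2 (P, w=100) cum 100
  x=3 (V, w=25) cum 125
  x=4 (T, w=40) cum 165
  x=5 (R, w=200) cum 365  ← median
  x=5 (U, w=50) cum 415
  x=9 (S, w=3) cum 418
  x=10 (Q, w=35) cum 453
⇒ x* = 5
y-coordinate, sorted with cumulative weight:
  y=1 (P, w=100) cum 100
  y=2 (S, w=3) cum 103
  y=2 (U, w=50) cum 153
  y=4 (T, w=40) cum 193
  y=5 (Q, w=35) cum 228  ← median
  y=9 (V, w=25) cum 253
  y=10 (R, w=200) cum 453
⇒ y* = 5

(5, 5)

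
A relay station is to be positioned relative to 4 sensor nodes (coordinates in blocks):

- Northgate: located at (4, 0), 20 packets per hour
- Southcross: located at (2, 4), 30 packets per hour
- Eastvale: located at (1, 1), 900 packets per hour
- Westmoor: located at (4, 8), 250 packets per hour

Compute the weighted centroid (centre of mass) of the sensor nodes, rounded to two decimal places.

(1.70, 2.52)

The minimiser of Σwᵢ‖p−pᵢ‖² is the weighted centroid p* = (Σwᵢpᵢ)/(Σwᵢ).
Σwᵢ = 1200.
Σwᵢxᵢ = 20·4 + 30·2 + 900·1 + 250·4 = 2040.
Σwᵢyᵢ = 20·0 + 30·4 + 900·1 + 250·8 = 3020.
x* = 2040/1200 = 1.70, y* = 3020/1200 = 2.52.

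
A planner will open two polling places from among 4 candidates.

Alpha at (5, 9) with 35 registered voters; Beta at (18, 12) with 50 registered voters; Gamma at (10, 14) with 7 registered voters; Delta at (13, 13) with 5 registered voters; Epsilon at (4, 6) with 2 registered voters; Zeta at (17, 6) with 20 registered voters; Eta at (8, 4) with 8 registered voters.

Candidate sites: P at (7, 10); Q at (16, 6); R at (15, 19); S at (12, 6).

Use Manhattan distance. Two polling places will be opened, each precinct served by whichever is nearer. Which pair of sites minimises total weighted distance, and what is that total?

{P, Q}, total 689

Evaluate every pair (each demand assigned to the nearer of the two):
  {P, Q}: total = 689
  {Q, S}: total = 944
  {P, S}: total = 956
  {P, R}: total = 1044
  {Q, R}: total = 1124
  {R, S}: total = 1124
Best pair: {P, Q} with total 689.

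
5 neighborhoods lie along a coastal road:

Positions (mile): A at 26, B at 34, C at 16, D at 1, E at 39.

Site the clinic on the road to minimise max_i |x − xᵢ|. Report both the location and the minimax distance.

location 20, max distance 19

The 1-center on a line is the midpoint of the two extreme points: leftmost at 1, rightmost at 39.
Optimal location = (1 + 39)/2 = 20; maximum distance = (39 − 1)/2 = 19.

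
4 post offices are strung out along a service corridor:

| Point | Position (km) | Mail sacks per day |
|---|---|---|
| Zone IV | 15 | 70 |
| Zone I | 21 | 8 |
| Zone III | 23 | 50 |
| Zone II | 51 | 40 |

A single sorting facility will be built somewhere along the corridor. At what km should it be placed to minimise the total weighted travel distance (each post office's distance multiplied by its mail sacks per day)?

For a sum of weighted absolute distances on a line, the optimum is the weighted median (not the mean). Total weight W = 168; half-weight = 84.
Sort by position and accumulate weight:
  km 15 (Zone IV, w=70) → cum 70
  km 21 (Zone I, w=8) → cum 78
  km 23 (Zone III, w=50) → cum 128  ≥ 84 → median here
  km 51 (Zone II, w=40) → cum 168
Optimal location: km 23.

x = 23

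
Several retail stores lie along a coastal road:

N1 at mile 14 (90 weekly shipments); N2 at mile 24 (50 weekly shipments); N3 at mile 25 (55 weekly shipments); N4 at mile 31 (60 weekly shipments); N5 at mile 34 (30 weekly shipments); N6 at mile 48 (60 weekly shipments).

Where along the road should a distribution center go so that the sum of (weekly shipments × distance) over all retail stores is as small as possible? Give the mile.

For a sum of weighted absolute distances on a line, the optimum is the weighted median (not the mean). Total weight W = 345; half-weight = 172.5.
Sort by position and accumulate weight:
  mile 14 (N1, w=90) → cum 90
  mile 24 (N2, w=50) → cum 140
  mile 25 (N3, w=55) → cum 195  ≥ 172.5 → median here
  mile 31 (N4, w=60) → cum 255
  mile 34 (N5, w=30) → cum 285
  mile 48 (N6, w=60) → cum 345
Optimal location: mile 25.

x = 25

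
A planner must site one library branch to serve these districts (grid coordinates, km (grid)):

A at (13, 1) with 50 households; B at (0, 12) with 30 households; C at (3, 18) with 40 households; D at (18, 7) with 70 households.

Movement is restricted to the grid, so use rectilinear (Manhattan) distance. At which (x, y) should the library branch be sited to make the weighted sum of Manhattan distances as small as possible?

(13, 7)

Manhattan distance separates: Σwᵢ(|x−xᵢ|+|y−yᵢ|) = Σwᵢ|x−xᵢ| + Σwᵢ|y−yᵢ|, so x and y are optimised independently as 1-D weighted medians.
Total weight W = 190; half = 95.
x-coordinate, sorted with cumulative weight:
  x=0 (B, w=30) cum 30
  x=3 (C, w=40) cum 70
  x=13 (A, w=50) cum 120  ← median
  x=18 (D, w=70) cum 190
⇒ x* = 13
y-coordinate, sorted with cumulative weight:
  y=1 (A, w=50) cum 50
  y=7 (D, w=70) cum 120  ← median
  y=12 (B, w=30) cum 150
  y=18 (C, w=40) cum 190
⇒ y* = 7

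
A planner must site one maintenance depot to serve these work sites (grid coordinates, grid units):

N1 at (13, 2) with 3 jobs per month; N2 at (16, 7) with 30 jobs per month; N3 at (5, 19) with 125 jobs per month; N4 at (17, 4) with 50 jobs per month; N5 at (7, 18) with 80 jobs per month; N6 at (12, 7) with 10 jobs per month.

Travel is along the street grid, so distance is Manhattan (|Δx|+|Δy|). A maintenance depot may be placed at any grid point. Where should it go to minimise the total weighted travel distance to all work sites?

(7, 18)

Manhattan distance separates: Σwᵢ(|x−xᵢ|+|y−yᵢ|) = Σwᵢ|x−xᵢ| + Σwᵢ|y−yᵢ|, so x and y are optimised independently as 1-D weighted medians.
Total weight W = 298; half = 149.
x-coordinate, sorted with cumulative weight:
  x=5 (N3, w=125) cum 125
  x=7 (N5, w=80) cum 205  ← median
  x=12 (N6, w=10) cum 215
  x=13 (N1, w=3) cum 218
  x=16 (N2, w=30) cum 248
  x=17 (N4, w=50) cum 298
⇒ x* = 7
y-coordinate, sorted with cumulative weight:
  y=2 (N1, w=3) cum 3
  y=4 (N4, w=50) cum 53
  y=7 (N2, w=30) cum 83
  y=7 (N6, w=10) cum 93
  y=18 (N5, w=80) cum 173  ← median
  y=19 (N3, w=125) cum 298
⇒ y* = 18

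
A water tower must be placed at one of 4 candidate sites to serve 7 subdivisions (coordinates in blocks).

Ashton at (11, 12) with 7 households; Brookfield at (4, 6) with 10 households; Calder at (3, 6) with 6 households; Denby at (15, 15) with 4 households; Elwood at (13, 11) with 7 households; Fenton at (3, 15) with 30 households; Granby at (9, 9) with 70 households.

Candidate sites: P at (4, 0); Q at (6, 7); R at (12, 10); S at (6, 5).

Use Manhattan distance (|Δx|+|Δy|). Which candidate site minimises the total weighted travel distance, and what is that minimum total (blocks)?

Q, total 949 blocks

Total weighted distance at each candidate:
  P (4, 0): total = 1939
  Q (6, 7): total = 949
  R (12, 10): total = 965
  S (6, 5): total = 1185
Minimum is at Q with total 949 blocks.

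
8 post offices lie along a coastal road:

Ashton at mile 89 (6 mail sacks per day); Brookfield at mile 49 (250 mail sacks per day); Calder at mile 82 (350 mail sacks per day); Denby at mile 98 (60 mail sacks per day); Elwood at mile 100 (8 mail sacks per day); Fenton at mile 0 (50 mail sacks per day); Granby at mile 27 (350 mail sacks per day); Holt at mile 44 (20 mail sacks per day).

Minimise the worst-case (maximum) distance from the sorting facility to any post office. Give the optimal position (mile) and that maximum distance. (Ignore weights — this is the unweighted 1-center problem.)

location 50, max distance 50

The 1-center on a line is the midpoint of the two extreme points: leftmost at 0, rightmost at 100.
Optimal location = (0 + 100)/2 = 50; maximum distance = (100 − 0)/2 = 50.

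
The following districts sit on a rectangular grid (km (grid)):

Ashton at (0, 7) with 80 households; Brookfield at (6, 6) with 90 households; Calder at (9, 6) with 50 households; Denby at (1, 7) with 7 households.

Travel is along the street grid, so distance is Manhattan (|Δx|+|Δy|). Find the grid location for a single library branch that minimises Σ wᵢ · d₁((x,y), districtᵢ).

Manhattan distance separates: Σwᵢ(|x−xᵢ|+|y−yᵢ|) = Σwᵢ|x−xᵢ| + Σwᵢ|y−yᵢ|, so x and y are optimised independently as 1-D weighted medians.
Total weight W = 227; half = 113.5.
x-coordinate, sorted with cumulative weight:
  x=0 (Ashton, w=80) cum 80
  x=1 (Denby, w=7) cum 87
  x=6 (Brookfield, w=90) cum 177  ← median
  x=9 (Calder, w=50) cum 227
⇒ x* = 6
y-coordinate, sorted with cumulative weight:
  y=6 (Brookfield, w=90) cum 90
  y=6 (Calder, w=50) cum 140  ← median
  y=7 (Ashton, w=80) cum 220
  y=7 (Denby, w=7) cum 227
⇒ y* = 6

(6, 6)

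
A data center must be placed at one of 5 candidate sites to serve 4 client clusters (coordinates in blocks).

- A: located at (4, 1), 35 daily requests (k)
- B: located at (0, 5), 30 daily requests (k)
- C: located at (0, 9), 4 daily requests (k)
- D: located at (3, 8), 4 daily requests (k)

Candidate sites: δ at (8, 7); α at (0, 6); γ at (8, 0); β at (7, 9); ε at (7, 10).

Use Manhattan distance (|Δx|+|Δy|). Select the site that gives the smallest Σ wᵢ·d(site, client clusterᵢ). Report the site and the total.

α, total 377 blocks

Total weighted distance at each candidate:
  δ (8, 7): total = 714
  α (0, 6): total = 377
  γ (8, 0): total = 685
  β (7, 9): total = 763
  ε (7, 10): total = 836
Minimum is at α with total 377 blocks.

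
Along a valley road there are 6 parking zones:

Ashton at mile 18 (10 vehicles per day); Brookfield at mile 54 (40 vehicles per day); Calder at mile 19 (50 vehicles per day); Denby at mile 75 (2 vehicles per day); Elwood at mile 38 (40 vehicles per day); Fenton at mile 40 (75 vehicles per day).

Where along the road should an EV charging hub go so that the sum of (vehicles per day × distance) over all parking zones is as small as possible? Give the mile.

x = 40

For a sum of weighted absolute distances on a line, the optimum is the weighted median (not the mean). Total weight W = 217; half-weight = 108.5.
Sort by position and accumulate weight:
  mile 18 (Ashton, w=10) → cum 10
  mile 19 (Calder, w=50) → cum 60
  mile 38 (Elwood, w=40) → cum 100
  mile 40 (Fenton, w=75) → cum 175  ≥ 108.5 → median here
  mile 54 (Brookfield, w=40) → cum 215
  mile 75 (Denby, w=2) → cum 217
Optimal location: mile 40.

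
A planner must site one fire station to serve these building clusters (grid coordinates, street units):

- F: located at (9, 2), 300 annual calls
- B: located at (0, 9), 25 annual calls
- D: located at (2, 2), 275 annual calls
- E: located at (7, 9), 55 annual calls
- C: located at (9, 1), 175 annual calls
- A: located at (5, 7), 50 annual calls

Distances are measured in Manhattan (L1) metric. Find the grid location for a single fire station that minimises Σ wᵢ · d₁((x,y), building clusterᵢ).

Manhattan distance separates: Σwᵢ(|x−xᵢ|+|y−yᵢ|) = Σwᵢ|x−xᵢ| + Σwᵢ|y−yᵢ|, so x and y are optimised independently as 1-D weighted medians.
Total weight W = 880; half = 440.
x-coordinate, sorted with cumulative weight:
  x=0 (B, w=25) cum 25
  x=2 (D, w=275) cum 300
  x=5 (A, w=50) cum 350
  x=7 (E, w=55) cum 405
  x=9 (F, w=300) cum 705  ← median
  x=9 (C, w=175) cum 880
⇒ x* = 9
y-coordinate, sorted with cumulative weight:
  y=1 (C, w=175) cum 175
  y=2 (F, w=300) cum 475  ← median
  y=2 (D, w=275) cum 750
  y=7 (A, w=50) cum 800
  y=9 (B, w=25) cum 825
  y=9 (E, w=55) cum 880
⇒ y* = 2

(9, 2)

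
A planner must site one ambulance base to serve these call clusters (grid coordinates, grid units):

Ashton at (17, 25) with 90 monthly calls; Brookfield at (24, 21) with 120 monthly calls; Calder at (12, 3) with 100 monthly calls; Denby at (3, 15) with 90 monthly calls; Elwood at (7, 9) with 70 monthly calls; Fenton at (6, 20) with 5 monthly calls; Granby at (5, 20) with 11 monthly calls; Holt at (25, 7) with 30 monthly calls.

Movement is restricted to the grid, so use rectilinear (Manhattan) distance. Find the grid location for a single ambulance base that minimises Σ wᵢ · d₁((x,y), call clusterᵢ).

(12, 15)

Manhattan distance separates: Σwᵢ(|x−xᵢ|+|y−yᵢ|) = Σwᵢ|x−xᵢ| + Σwᵢ|y−yᵢ|, so x and y are optimised independently as 1-D weighted medians.
Total weight W = 516; half = 258.
x-coordinate, sorted with cumulative weight:
  x=3 (Denby, w=90) cum 90
  x=5 (Granby, w=11) cum 101
  x=6 (Fenton, w=5) cum 106
  x=7 (Elwood, w=70) cum 176
  x=12 (Calder, w=100) cum 276  ← median
  x=17 (Ashton, w=90) cum 366
  x=24 (Brookfield, w=120) cum 486
  x=25 (Holt, w=30) cum 516
⇒ x* = 12
y-coordinate, sorted with cumulative weight:
  y=3 (Calder, w=100) cum 100
  y=7 (Holt, w=30) cum 130
  y=9 (Elwood, w=70) cum 200
  y=15 (Denby, w=90) cum 290  ← median
  y=20 (Fenton, w=5) cum 295
  y=20 (Granby, w=11) cum 306
  y=21 (Brookfield, w=120) cum 426
  y=25 (Ashton, w=90) cum 516
⇒ y* = 15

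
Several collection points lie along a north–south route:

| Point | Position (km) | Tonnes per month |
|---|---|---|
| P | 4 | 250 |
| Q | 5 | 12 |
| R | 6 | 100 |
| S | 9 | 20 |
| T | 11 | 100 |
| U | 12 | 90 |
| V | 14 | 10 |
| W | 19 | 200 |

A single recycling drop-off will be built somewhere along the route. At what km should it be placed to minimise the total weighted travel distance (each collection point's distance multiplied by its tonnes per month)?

x = 11

For a sum of weighted absolute distances on a line, the optimum is the weighted median (not the mean). Total weight W = 782; half-weight = 391.
Sort by position and accumulate weight:
  km 4 (P, w=250) → cum 250
  km 5 (Q, w=12) → cum 262
  km 6 (R, w=100) → cum 362
  km 9 (S, w=20) → cum 382
  km 11 (T, w=100) → cum 482  ≥ 391 → median here
  km 12 (U, w=90) → cum 572
  km 14 (V, w=10) → cum 582
  km 19 (W, w=200) → cum 782
Optimal location: km 11.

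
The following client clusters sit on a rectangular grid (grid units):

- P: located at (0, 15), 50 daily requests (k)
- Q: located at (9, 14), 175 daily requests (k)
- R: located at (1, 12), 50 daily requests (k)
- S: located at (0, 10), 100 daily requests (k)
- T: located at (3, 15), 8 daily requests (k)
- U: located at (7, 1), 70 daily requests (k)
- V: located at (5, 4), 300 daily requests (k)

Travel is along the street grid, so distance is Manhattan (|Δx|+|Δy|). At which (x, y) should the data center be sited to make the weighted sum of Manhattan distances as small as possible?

(5, 10)

Manhattan distance separates: Σwᵢ(|x−xᵢ|+|y−yᵢ|) = Σwᵢ|x−xᵢ| + Σwᵢ|y−yᵢ|, so x and y are optimised independently as 1-D weighted medians.
Total weight W = 753; half = 376.5.
x-coordinate, sorted with cumulative weight:
  x=0 (P, w=50) cum 50
  x=0 (S, w=100) cum 150
  x=1 (R, w=50) cum 200
  x=3 (T, w=8) cum 208
  x=5 (V, w=300) cum 508  ← median
  x=7 (U, w=70) cum 578
  x=9 (Q, w=175) cum 753
⇒ x* = 5
y-coordinate, sorted with cumulative weight:
  y=1 (U, w=70) cum 70
  y=4 (V, w=300) cum 370
  y=10 (S, w=100) cum 470  ← median
  y=12 (R, w=50) cum 520
  y=14 (Q, w=175) cum 695
  y=15 (P, w=50) cum 745
  y=15 (T, w=8) cum 753
⇒ y* = 10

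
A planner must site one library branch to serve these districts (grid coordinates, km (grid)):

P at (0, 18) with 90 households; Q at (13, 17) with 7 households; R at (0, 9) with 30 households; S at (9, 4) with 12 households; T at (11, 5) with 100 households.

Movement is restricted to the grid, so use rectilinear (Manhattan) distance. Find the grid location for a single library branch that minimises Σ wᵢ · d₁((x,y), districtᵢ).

Manhattan distance separates: Σwᵢ(|x−xᵢ|+|y−yᵢ|) = Σwᵢ|x−xᵢ| + Σwᵢ|y−yᵢ|, so x and y are optimised independently as 1-D weighted medians.
Total weight W = 239; half = 119.5.
x-coordinate, sorted with cumulative weight:
  x=0 (P, w=90) cum 90
  x=0 (R, w=30) cum 120  ← median
  x=9 (S, w=12) cum 132
  x=11 (T, w=100) cum 232
  x=13 (Q, w=7) cum 239
⇒ x* = 0
y-coordinate, sorted with cumulative weight:
  y=4 (S, w=12) cum 12
  y=5 (T, w=100) cum 112
  y=9 (R, w=30) cum 142  ← median
  y=17 (Q, w=7) cum 149
  y=18 (P, w=90) cum 239
⇒ y* = 9

(0, 9)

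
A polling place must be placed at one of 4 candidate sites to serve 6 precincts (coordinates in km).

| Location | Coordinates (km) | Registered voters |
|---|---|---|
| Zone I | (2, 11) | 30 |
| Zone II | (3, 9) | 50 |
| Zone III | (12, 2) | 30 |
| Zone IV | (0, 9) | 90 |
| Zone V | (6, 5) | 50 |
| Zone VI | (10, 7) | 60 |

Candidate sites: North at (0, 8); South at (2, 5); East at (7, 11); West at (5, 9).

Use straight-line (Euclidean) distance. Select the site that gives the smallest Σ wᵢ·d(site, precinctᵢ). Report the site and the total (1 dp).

West, total 1484.4 km

Total weighted distance at each candidate:
  North (0, 8): total = 1697.2
  South (2, 5): total = 1796.6
  East (7, 11): total = 1941.8
  West (5, 9): total = 1484.4
Minimum is at West with total 1484.4 km.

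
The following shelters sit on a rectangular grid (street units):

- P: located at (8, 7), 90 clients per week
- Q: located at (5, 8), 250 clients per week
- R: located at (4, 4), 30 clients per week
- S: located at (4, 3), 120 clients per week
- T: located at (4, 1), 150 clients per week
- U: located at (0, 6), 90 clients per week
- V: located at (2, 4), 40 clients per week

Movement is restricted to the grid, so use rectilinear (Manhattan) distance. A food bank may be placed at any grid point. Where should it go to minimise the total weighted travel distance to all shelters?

(4, 6)

Manhattan distance separates: Σwᵢ(|x−xᵢ|+|y−yᵢ|) = Σwᵢ|x−xᵢ| + Σwᵢ|y−yᵢ|, so x and y are optimised independently as 1-D weighted medians.
Total weight W = 770; half = 385.
x-coordinate, sorted with cumulative weight:
  x=0 (U, w=90) cum 90
  x=2 (V, w=40) cum 130
  x=4 (R, w=30) cum 160
  x=4 (S, w=120) cum 280
  x=4 (T, w=150) cum 430  ← median
  x=5 (Q, w=250) cum 680
  x=8 (P, w=90) cum 770
⇒ x* = 4
y-coordinate, sorted with cumulative weight:
  y=1 (T, w=150) cum 150
  y=3 (S, w=120) cum 270
  y=4 (R, w=30) cum 300
  y=4 (V, w=40) cum 340
  y=6 (U, w=90) cum 430  ← median
  y=7 (P, w=90) cum 520
  y=8 (Q, w=250) cum 770
⇒ y* = 6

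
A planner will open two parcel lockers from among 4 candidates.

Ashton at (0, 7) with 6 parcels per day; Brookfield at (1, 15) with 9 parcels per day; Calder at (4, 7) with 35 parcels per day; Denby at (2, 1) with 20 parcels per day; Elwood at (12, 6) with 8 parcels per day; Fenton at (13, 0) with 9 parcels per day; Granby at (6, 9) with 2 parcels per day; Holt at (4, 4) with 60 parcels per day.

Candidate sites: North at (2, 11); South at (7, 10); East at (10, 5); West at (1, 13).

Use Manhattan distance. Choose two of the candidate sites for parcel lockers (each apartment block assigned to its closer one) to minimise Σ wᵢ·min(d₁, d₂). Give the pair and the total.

Evaluate every pair (each demand assigned to the nearer of the two):
  {North, East}: total = 1019
  {East, West}: total = 1112
  {South, East}: total = 1129
  {North, South}: total = 1251
  {South, West}: total = 1290
  {North, West}: total = 1334
Best pair: {North, East} with total 1019.

{North, East}, total 1019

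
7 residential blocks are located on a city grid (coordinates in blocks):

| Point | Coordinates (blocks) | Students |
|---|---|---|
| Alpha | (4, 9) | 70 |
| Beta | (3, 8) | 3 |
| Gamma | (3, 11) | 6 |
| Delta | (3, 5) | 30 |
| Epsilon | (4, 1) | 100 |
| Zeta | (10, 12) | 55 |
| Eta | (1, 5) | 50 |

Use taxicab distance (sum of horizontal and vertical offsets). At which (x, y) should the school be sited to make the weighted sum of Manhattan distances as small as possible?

Manhattan distance separates: Σwᵢ(|x−xᵢ|+|y−yᵢ|) = Σwᵢ|x−xᵢ| + Σwᵢ|y−yᵢ|, so x and y are optimised independently as 1-D weighted medians.
Total weight W = 314; half = 157.
x-coordinate, sorted with cumulative weight:
  x=1 (Eta, w=50) cum 50
  x=3 (Beta, w=3) cum 53
  x=3 (Gamma, w=6) cum 59
  x=3 (Delta, w=30) cum 89
  x=4 (Alpha, w=70) cum 159  ← median
  x=4 (Epsilon, w=100) cum 259
  x=10 (Zeta, w=55) cum 314
⇒ x* = 4
y-coordinate, sorted with cumulative weight:
  y=1 (Epsilon, w=100) cum 100
  y=5 (Delta, w=30) cum 130
  y=5 (Eta, w=50) cum 180  ← median
  y=8 (Beta, w=3) cum 183
  y=9 (Alpha, w=70) cum 253
  y=11 (Gamma, w=6) cum 259
  y=12 (Zeta, w=55) cum 314
⇒ y* = 5

(4, 5)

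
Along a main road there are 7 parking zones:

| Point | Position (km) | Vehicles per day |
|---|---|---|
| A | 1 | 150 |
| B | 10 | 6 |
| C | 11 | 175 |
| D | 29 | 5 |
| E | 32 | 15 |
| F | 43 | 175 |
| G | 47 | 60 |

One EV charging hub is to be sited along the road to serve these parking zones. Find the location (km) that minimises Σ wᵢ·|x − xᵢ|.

x = 11

For a sum of weighted absolute distances on a line, the optimum is the weighted median (not the mean). Total weight W = 586; half-weight = 293.
Sort by position and accumulate weight:
  km 1 (A, w=150) → cum 150
  km 10 (B, w=6) → cum 156
  km 11 (C, w=175) → cum 331  ≥ 293 → median here
  km 29 (D, w=5) → cum 336
  km 32 (E, w=15) → cum 351
  km 43 (F, w=175) → cum 526
  km 47 (G, w=60) → cum 586
Optimal location: km 11.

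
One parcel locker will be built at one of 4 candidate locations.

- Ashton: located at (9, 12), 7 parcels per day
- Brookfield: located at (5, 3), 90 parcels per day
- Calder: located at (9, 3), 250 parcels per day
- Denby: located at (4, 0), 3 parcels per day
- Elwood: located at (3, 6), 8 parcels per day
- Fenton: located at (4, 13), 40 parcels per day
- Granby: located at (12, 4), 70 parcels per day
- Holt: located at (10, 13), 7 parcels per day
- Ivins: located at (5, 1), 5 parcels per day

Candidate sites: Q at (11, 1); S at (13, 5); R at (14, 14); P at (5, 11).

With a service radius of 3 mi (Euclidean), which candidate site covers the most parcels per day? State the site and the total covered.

Q, covering 250

Coverage radius r = 3 mi; a point is covered iff (Δx)²+(Δy)² ≤ 3² = 9.
  Q (11, 1): covers {Calder} → 250
  S (13, 5): covers {Granby} → 70
  R (14, 14): covers {none} → 0
  P (5, 11): covers {Fenton} → 40
Maximum coverage at Q: 250 parcels per day.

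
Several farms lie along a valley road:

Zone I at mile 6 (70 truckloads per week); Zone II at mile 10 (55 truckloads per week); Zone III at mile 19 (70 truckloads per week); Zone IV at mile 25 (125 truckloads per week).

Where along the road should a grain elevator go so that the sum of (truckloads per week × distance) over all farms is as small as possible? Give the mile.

x = 19

For a sum of weighted absolute distances on a line, the optimum is the weighted median (not the mean). Total weight W = 320; half-weight = 160.
Sort by position and accumulate weight:
  mile 6 (Zone I, w=70) → cum 70
  mile 10 (Zone II, w=55) → cum 125
  mile 19 (Zone III, w=70) → cum 195  ≥ 160 → median here
  mile 25 (Zone IV, w=125) → cum 320
Optimal location: mile 19.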